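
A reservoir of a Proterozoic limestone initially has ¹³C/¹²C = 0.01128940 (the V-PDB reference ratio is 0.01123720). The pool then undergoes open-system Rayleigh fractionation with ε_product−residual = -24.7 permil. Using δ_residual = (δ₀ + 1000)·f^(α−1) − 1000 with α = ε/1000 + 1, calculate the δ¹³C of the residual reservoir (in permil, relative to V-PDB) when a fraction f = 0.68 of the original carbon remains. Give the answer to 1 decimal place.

14.3 permil

δ₀ = (0.01128940/0.01123720 − 1)×1000 = (1.004645 − 1)×1000 = 4.645 permil
α − 1 = ε/1000 = -0.0247
f^(α−1) = 0.68^(-0.0247) = 1.009571
δ_res = (4.645 + 1000) × 1.009571 − 1000 = 1014.261 − 1000 = 14.26 permil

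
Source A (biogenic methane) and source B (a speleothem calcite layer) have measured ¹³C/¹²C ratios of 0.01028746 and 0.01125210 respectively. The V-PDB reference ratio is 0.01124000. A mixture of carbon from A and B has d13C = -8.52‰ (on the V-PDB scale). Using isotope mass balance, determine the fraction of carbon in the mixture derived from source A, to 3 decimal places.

δ_A = (0.01028746/0.01124000 − 1)×1000 = (0.915254 − 1)×1000 = -84.746‰
δ_B = (0.01125210/0.01124000 − 1)×1000 = (1.001077 − 1)×1000 = 1.077‰
f_A = (δ_mix − δ_B)/(δ_A − δ_B) = (-8.52 − (1.077))/(-84.746 − (1.077))
f_A = -9.597 / -85.822 = 0.1118

0.112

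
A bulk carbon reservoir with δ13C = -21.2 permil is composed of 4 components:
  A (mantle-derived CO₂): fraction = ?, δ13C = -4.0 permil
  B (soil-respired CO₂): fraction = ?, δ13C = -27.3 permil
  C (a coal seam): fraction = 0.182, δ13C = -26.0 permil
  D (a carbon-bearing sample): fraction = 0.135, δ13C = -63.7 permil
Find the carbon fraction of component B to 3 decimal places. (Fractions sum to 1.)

0.220

Let f_B and f_A be the unknown fractions; fractions sum to 1 so f_B + f_A = 0.683.
Mass balance: Σ fᵢ·δᵢ = δ_bulk ⇒ f_B·(-27.3) + f_A·(-4.0) = -21.2 − (-13.332) = -7.868
Substitute f_A = 0.683 − f_B:
f_B·(-27.3 − -4.0) = -7.868 − 0.683×(-4.0) = -5.136
f_B = -5.136 / -23.3 = 0.2205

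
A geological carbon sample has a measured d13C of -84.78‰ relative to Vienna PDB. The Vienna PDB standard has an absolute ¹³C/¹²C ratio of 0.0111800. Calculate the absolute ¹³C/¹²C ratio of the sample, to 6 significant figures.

R_sample = R_standard × (d13C/1000 + 1)
R_sample = 0.0111800 × (-84.78/1000 + 1) = 0.0111800 × 0.915220
R_sample = 0.0102322

0.0102322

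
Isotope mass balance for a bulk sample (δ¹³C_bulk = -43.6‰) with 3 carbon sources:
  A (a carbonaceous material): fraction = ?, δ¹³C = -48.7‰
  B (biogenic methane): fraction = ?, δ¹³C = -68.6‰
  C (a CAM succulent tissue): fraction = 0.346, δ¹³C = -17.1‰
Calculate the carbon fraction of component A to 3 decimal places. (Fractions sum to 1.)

Let f_A and f_B be the unknown fractions; fractions sum to 1 so f_A + f_B = 0.654.
Mass balance: Σ fᵢ·δᵢ = δ_bulk ⇒ f_A·(-48.7) + f_B·(-68.6) = -43.6 − (-5.917) = -37.683
Substitute f_B = 0.654 − f_A:
f_A·(-48.7 − -68.6) = -37.683 − 0.654×(-68.6) = 7.181
f_A = 7.181 / 19.9 = 0.3609

0.361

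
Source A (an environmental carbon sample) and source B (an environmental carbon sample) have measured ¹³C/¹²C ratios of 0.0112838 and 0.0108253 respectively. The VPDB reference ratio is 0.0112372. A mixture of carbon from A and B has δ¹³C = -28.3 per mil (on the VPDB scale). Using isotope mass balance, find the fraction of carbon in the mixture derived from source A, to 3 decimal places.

δ_A = (0.0112838/0.0112372 − 1)×1000 = (1.004147 − 1)×1000 = 4.147 per mil
δ_B = (0.0108253/0.0112372 − 1)×1000 = (0.963345 − 1)×1000 = -36.655 per mil
f_A = (δ_mix − δ_B)/(δ_A − δ_B) = (-28.3 − (-36.655))/(4.147 − (-36.655))
f_A = 8.355 / 40.802 = 0.2048

0.205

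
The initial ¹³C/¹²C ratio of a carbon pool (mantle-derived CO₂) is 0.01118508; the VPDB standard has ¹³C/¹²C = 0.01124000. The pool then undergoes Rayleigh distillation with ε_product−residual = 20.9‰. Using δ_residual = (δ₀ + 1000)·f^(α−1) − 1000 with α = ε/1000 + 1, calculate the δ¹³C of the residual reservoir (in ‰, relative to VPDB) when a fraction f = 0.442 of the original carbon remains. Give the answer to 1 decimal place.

δ₀ = (0.01118508/0.01124000 − 1)×1000 = (0.995114 − 1)×1000 = -4.886‰
α − 1 = ε/1000 = 0.0209
f^(α−1) = 0.442^(0.0209) = 0.983081
δ_res = (-4.886 + 1000) × 0.983081 − 1000 = 978.278 − 1000 = -21.72‰

-21.7‰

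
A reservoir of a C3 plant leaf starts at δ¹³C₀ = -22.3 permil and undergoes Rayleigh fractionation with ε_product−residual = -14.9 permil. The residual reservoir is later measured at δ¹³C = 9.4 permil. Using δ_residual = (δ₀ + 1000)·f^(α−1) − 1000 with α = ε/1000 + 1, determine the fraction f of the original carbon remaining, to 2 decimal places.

α − 1 = ε/1000 = -0.0149
(δ_res + 1000)/(δ₀ + 1000) = (9.4 + 1000)/(-22.3 + 1000) = 1009.4/977.7 = 1.032423
f = 1.032423^(1/-0.0149) = exp(ln(1.032423)/-0.0149) = exp(0.03191/-0.0149)
f = exp(-2.1415) = 0.1175

0.12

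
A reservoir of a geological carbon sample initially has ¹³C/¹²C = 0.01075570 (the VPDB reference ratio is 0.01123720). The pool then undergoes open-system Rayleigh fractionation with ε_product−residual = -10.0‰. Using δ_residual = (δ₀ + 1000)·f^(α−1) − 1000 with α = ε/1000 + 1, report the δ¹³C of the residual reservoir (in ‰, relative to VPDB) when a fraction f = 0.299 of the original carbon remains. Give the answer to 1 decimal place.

-31.2‰

δ₀ = (0.01075570/0.01123720 − 1)×1000 = (0.957151 − 1)×1000 = -42.849‰
α − 1 = ε/1000 = -0.0100
f^(α−1) = 0.299^(-0.0100) = 1.012146
δ_res = (-42.849 + 1000) × 1.012146 − 1000 = 968.777 − 1000 = -31.22‰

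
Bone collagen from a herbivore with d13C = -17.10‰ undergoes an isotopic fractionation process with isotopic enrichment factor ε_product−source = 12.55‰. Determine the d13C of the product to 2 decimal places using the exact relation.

To first order, δ_product ≈ δ_source + ε = -4.55‰.
Exactly, δ_product = (δ_source + 1000)·(ε/1000 + 1) − 1000.
δ_product = (-17.10 + 1000) × (12.55/1000 + 1) − 1000
δ_product = -4.765‰

-4.76‰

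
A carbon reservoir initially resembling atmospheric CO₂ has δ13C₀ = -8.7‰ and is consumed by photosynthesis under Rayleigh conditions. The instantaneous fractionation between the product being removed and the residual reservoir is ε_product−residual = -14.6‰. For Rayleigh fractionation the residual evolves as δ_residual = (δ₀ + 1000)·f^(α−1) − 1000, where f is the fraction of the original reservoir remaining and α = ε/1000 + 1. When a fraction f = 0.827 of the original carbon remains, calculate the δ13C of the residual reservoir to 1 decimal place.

Rayleigh residual: δ_res = (δ₀ + 1000)·f^(α−1) − 1000
α = ε/1000 + 1 = 0.98540, so α − 1 = -0.01460
f^(α−1) = 0.827^(-0.01460) = 1.002777
δ_res = (-8.7 + 1000) × 1.002777 − 1000 = 994.053 − 1000 = -5.95‰

-5.9‰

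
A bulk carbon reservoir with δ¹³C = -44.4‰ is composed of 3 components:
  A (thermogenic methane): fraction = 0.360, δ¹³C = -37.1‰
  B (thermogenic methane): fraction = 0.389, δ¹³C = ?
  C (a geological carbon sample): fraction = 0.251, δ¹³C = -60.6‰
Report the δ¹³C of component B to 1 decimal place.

-40.7‰

Isotope mass balance: δ_bulk = Σ fᵢ·δᵢ.
-44.4 = 0.360×(-37.1) + 0.389×δ_B + 0.251×(-60.6)
0.389·δ_B = -44.4 − (-28.567) = -15.833
δ_B = -15.833 / 0.389 = -40.70‰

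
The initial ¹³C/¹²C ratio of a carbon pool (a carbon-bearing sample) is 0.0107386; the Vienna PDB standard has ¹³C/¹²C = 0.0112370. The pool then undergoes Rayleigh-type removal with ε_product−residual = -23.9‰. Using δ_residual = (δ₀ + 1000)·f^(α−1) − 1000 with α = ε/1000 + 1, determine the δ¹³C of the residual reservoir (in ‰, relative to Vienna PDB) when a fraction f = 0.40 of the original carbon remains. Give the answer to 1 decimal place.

δ₀ = (0.0107386/0.0112370 − 1)×1000 = (0.955647 − 1)×1000 = -44.353‰
α − 1 = ε/1000 = -0.0239
f^(α−1) = 0.40^(-0.0239) = 1.022141
δ_res = (-44.353 + 1000) × 1.022141 − 1000 = 976.805 − 1000 = -23.19‰

-23.2‰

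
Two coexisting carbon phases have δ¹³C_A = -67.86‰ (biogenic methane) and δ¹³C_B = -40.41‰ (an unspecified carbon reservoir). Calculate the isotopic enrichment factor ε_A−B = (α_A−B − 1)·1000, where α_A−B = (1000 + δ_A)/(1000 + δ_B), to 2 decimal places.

-28.61‰

α_A−B = (1000 + -67.86) / (1000 + -40.41) = 932.14 / 959.59 = 0.971394
ε_A−B = (0.971394 − 1) × 1000 = -28.606‰
(The approximation ε ≈ δ_A − δ_B would give -27.45‰.)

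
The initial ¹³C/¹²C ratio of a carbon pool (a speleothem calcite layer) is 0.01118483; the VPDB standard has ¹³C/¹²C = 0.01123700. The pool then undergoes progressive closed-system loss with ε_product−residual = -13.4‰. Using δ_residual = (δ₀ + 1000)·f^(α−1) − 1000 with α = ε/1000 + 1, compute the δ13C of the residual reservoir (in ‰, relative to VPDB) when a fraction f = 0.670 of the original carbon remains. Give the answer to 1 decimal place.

δ₀ = (0.01118483/0.01123700 − 1)×1000 = (0.995357 − 1)×1000 = -4.643‰
α − 1 = ε/1000 = -0.0134
f^(α−1) = 0.670^(-0.0134) = 1.005381
δ_res = (-4.643 + 1000) × 1.005381 − 1000 = 1000.713 − 1000 = 0.71‰

0.7‰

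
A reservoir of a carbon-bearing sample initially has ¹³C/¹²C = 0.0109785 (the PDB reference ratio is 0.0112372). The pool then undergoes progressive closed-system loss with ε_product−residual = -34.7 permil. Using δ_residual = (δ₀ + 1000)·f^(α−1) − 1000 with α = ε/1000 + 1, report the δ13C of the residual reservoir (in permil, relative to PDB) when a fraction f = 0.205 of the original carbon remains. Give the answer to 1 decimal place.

δ₀ = (0.0109785/0.0112372 − 1)×1000 = (0.976978 − 1)×1000 = -23.022 permil
α − 1 = ε/1000 = -0.0347
f^(α−1) = 0.205^(-0.0347) = 1.056531
δ_res = (-23.022 + 1000) × 1.056531 − 1000 = 1032.208 − 1000 = 32.21 permil

32.2 permil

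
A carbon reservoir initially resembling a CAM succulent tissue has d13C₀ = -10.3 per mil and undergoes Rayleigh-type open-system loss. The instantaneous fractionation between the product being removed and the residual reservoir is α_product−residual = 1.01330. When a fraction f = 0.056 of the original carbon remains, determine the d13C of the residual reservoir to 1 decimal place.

-47.5 per mil

Rayleigh residual: δ_res = (δ₀ + 1000)·f^(α−1) − 1000
α − 1 = 0.01330
f^(α−1) = 0.056^(0.01330) = 0.962390
δ_res = (-10.3 + 1000) × 0.962390 − 1000 = 952.477 − 1000 = -47.52 per mil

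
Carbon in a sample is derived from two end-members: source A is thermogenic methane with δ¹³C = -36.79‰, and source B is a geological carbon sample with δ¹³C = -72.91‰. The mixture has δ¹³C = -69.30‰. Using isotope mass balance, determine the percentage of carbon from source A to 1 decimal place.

δ_mix = f_A·δ_A + (1 − f_A)·δ_B  ⇒  f_A = (δ_mix − δ_B)/(δ_A − δ_B)
f_A = (-69.30 − (-72.91)) / (-36.79 − (-72.91))
f_A = 3.61 / 36.12 = 0.0999

10.0%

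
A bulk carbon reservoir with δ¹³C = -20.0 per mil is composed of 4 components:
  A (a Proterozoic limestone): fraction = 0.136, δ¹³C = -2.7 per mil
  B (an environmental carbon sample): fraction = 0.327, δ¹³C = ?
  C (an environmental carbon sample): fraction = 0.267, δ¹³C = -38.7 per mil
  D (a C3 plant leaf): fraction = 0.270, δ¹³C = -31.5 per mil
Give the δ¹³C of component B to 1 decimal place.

Isotope mass balance: δ_bulk = Σ fᵢ·δᵢ.
-20.0 = 0.136×(-2.7) + 0.327×δ_B + 0.267×(-38.7) + 0.270×(-31.5)
0.327·δ_B = -20.0 − (-19.205) = -0.795
δ_B = -0.795 / 0.327 = -2.43 per mil

-2.4 per mil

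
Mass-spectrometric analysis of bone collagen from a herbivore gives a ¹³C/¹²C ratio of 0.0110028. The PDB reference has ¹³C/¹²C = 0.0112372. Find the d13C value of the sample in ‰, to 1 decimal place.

-20.9‰

d13C = (R_sample / R_standard − 1) × 1000
R_sample / R_standard = 0.0110028 / 0.0112372 = 0.979141
d13C = (0.979141 − 1) × 1000 = -20.86‰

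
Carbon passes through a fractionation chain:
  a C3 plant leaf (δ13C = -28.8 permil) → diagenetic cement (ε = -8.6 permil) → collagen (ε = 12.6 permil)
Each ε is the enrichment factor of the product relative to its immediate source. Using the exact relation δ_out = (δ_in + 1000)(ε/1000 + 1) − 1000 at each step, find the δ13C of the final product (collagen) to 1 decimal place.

step 1: δ = (-28.80 + 1000)·(-8.6/1000 + 1) − 1000 = -37.15 permil
step 2: δ = (-37.15 + 1000)·(12.6/1000 + 1) − 1000 = -25.02 permil

-25.0 permil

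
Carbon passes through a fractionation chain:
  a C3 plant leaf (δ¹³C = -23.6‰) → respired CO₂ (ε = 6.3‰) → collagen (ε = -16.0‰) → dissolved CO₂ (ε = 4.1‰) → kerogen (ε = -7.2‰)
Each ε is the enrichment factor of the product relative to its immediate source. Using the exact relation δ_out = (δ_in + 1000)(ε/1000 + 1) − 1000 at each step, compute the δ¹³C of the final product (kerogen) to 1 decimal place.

-36.2‰

step 1: δ = (-23.60 + 1000)·(6.3/1000 + 1) − 1000 = -17.45‰
step 2: δ = (-17.45 + 1000)·(-16.0/1000 + 1) − 1000 = -33.17‰
step 3: δ = (-33.17 + 1000)·(4.1/1000 + 1) − 1000 = -29.21‰
step 4: δ = (-29.21 + 1000)·(-7.2/1000 + 1) − 1000 = -36.20‰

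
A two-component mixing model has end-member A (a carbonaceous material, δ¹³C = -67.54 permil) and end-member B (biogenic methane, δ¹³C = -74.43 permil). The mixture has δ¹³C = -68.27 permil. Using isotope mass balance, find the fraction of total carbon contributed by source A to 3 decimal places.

0.894

δ_mix = f_A·δ_A + (1 − f_A)·δ_B  ⇒  f_A = (δ_mix − δ_B)/(δ_A − δ_B)
f_A = (-68.27 − (-74.43)) / (-67.54 − (-74.43))
f_A = 6.16 / 6.89 = 0.8940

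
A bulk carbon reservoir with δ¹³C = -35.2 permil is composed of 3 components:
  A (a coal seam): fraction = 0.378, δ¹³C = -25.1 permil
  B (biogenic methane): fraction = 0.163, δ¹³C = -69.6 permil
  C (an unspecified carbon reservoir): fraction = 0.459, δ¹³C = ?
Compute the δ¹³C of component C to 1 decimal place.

Isotope mass balance: δ_bulk = Σ fᵢ·δᵢ.
-35.2 = 0.378×(-25.1) + 0.163×(-69.6) + 0.459×δ_C
0.459·δ_C = -35.2 − (-20.833) = -14.367
δ_C = -14.367 / 0.459 = -31.30 permil

-31.3 permil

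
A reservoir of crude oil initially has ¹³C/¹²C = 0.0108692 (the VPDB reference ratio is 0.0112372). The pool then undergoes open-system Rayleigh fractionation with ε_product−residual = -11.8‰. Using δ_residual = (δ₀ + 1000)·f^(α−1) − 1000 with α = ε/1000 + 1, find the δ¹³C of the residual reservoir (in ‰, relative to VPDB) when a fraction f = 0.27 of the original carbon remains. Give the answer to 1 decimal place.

δ₀ = (0.0108692/0.0112372 − 1)×1000 = (0.967252 − 1)×1000 = -32.748‰
α − 1 = ε/1000 = -0.0118
f^(α−1) = 0.27^(-0.0118) = 1.015570
δ_res = (-32.748 + 1000) × 1.015570 − 1000 = 982.312 − 1000 = -17.69‰

-17.7‰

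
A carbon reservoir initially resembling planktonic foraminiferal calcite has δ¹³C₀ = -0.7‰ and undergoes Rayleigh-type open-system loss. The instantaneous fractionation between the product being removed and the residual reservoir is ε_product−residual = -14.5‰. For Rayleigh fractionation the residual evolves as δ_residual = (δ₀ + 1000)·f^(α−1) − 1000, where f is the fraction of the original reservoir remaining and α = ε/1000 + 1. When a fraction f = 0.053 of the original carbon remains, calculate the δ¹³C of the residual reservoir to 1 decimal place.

42.8‰

Rayleigh residual: δ_res = (δ₀ + 1000)·f^(α−1) − 1000
α = ε/1000 + 1 = 0.98550, so α − 1 = -0.01450
f^(α−1) = 0.053^(-0.01450) = 1.043513
δ_res = (-0.7 + 1000) × 1.043513 − 1000 = 1042.783 − 1000 = 42.78‰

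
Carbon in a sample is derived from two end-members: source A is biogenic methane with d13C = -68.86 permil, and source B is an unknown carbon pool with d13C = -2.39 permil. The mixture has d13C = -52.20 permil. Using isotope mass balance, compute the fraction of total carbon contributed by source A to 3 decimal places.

δ_mix = f_A·δ_A + (1 − f_A)·δ_B  ⇒  f_A = (δ_mix − δ_B)/(δ_A − δ_B)
f_A = (-52.20 − (-2.39)) / (-68.86 − (-2.39))
f_A = -49.81 / -66.47 = 0.7494

0.749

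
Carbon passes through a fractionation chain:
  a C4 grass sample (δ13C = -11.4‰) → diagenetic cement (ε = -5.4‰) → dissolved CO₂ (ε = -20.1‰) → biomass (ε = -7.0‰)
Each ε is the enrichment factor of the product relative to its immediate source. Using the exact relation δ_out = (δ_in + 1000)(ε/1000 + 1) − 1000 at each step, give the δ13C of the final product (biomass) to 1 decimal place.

step 1: δ = (-11.40 + 1000)·(-5.4/1000 + 1) − 1000 = -16.74‰
step 2: δ = (-16.74 + 1000)·(-20.1/1000 + 1) − 1000 = -36.50‰
step 3: δ = (-36.50 + 1000)·(-7.0/1000 + 1) − 1000 = -43.25‰

-43.2‰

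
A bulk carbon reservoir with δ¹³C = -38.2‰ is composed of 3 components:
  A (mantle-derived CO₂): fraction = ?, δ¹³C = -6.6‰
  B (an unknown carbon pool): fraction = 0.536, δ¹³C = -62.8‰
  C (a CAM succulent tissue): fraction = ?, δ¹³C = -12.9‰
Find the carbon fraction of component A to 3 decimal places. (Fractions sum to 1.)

0.230

Let f_A and f_C be the unknown fractions; fractions sum to 1 so f_A + f_C = 0.464.
Mass balance: Σ fᵢ·δᵢ = δ_bulk ⇒ f_A·(-6.6) + f_C·(-12.9) = -38.2 − (-33.661) = -4.539
Substitute f_C = 0.464 − f_A:
f_A·(-6.6 − -12.9) = -4.539 − 0.464×(-12.9) = 1.446
f_A = 1.446 / 6.3 = 0.2296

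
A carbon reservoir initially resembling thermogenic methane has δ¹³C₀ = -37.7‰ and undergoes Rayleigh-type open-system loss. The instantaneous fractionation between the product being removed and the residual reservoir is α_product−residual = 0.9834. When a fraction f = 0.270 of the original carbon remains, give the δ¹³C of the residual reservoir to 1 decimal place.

-16.6‰

Rayleigh residual: δ_res = (δ₀ + 1000)·f^(α−1) − 1000
α − 1 = -0.01660
f^(α−1) = 0.270^(-0.01660) = 1.021973
δ_res = (-37.7 + 1000) × 1.021973 − 1000 = 983.444 − 1000 = -16.56‰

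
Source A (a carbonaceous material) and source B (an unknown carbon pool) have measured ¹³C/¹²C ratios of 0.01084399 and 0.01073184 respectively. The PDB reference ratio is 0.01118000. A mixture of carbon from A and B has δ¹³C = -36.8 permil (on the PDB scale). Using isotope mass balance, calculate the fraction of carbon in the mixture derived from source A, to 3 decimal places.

δ_A = (0.01084399/0.01118000 − 1)×1000 = (0.969945 − 1)×1000 = -30.055 permil
δ_B = (0.01073184/0.01118000 − 1)×1000 = (0.959914 − 1)×1000 = -40.086 permil
f_A = (δ_mix − δ_B)/(δ_A − δ_B) = (-36.8 − (-40.086))/(-30.055 − (-40.086))
f_A = 3.286 / 10.031 = 0.3276

0.328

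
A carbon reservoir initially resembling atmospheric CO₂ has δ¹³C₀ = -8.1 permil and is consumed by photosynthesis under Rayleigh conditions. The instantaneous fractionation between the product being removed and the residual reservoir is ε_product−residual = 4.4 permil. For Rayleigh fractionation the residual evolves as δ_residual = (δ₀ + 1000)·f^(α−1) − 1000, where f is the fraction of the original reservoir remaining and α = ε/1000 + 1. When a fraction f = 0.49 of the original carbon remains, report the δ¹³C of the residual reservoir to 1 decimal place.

-11.2 permil

Rayleigh residual: δ_res = (δ₀ + 1000)·f^(α−1) − 1000
α = ε/1000 + 1 = 1.00440, so α − 1 = 0.00440
f^(α−1) = 0.49^(0.00440) = 0.996866
δ_res = (-8.1 + 1000) × 0.996866 − 1000 = 988.792 − 1000 = -11.21 permil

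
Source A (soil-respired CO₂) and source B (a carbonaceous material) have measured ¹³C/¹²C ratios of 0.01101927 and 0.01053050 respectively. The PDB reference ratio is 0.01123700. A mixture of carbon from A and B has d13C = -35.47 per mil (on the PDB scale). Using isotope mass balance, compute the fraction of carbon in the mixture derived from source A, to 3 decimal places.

δ_A = (0.01101927/0.01123700 − 1)×1000 = (0.980624 − 1)×1000 = -19.376 per mil
δ_B = (0.01053050/0.01123700 − 1)×1000 = (0.937127 − 1)×1000 = -62.873 per mil
f_A = (δ_mix − δ_B)/(δ_A − δ_B) = (-35.47 − (-62.873))/(-19.376 − (-62.873))
f_A = 27.403 / 43.496 = 0.6300

0.630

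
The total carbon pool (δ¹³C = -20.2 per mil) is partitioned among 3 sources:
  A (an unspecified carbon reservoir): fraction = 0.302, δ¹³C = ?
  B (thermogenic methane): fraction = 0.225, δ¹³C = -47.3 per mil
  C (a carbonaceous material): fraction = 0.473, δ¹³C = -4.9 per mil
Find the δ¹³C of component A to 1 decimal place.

Isotope mass balance: δ_bulk = Σ fᵢ·δᵢ.
-20.2 = 0.302×δ_A + 0.225×(-47.3) + 0.473×(-4.9)
0.302·δ_A = -20.2 − (-12.960) = -7.240
δ_A = -7.240 / 0.302 = -23.97 per mil

-24.0 per mil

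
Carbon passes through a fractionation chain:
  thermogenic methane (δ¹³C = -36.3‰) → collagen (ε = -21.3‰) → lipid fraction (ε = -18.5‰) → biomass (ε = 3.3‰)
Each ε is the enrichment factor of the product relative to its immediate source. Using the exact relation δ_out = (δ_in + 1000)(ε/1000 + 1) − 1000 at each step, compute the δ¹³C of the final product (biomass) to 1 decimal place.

step 1: δ = (-36.30 + 1000)·(-21.3/1000 + 1) − 1000 = -56.83‰
step 2: δ = (-56.83 + 1000)·(-18.5/1000 + 1) − 1000 = -74.28‰
step 3: δ = (-74.28 + 1000)·(3.3/1000 + 1) − 1000 = -71.22‰

-71.2‰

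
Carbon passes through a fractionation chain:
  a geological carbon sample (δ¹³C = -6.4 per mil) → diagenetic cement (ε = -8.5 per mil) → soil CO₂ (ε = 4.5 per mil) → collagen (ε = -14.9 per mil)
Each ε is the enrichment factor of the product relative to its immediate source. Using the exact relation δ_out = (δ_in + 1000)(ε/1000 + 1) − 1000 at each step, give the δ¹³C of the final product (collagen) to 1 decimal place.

step 1: δ = (-6.40 + 1000)·(-8.5/1000 + 1) − 1000 = -14.85 per mil
step 2: δ = (-14.85 + 1000)·(4.5/1000 + 1) − 1000 = -10.41 per mil
step 3: δ = (-10.41 + 1000)·(-14.9/1000 + 1) − 1000 = -25.16 per mil

-25.2 per mil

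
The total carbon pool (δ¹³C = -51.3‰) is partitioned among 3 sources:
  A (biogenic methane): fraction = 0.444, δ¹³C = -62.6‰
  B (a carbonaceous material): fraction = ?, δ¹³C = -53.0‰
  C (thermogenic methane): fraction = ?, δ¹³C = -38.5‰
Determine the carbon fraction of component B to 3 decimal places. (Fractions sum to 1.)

Let f_B and f_C be the unknown fractions; fractions sum to 1 so f_B + f_C = 0.556.
Mass balance: Σ fᵢ·δᵢ = δ_bulk ⇒ f_B·(-53.0) + f_C·(-38.5) = -51.3 − (-27.794) = -23.506
Substitute f_C = 0.556 − f_B:
f_B·(-53.0 − -38.5) = -23.506 − 0.556×(-38.5) = -2.100
f_B = -2.100 / -14.5 = 0.1448

0.145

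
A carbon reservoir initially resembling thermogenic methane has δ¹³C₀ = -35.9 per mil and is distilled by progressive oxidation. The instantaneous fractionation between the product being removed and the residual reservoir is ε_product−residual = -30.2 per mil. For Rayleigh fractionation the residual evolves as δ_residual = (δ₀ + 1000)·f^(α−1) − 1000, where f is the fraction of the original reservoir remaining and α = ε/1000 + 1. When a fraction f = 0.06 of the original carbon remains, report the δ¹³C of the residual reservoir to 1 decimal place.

Rayleigh residual: δ_res = (δ₀ + 1000)·f^(α−1) − 1000
α = ε/1000 + 1 = 0.96980, so α − 1 = -0.03020
f^(α−1) = 0.06^(-0.03020) = 1.088679
δ_res = (-35.9 + 1000) × 1.088679 − 1000 = 1049.595 − 1000 = 49.60 per mil

49.6 per mil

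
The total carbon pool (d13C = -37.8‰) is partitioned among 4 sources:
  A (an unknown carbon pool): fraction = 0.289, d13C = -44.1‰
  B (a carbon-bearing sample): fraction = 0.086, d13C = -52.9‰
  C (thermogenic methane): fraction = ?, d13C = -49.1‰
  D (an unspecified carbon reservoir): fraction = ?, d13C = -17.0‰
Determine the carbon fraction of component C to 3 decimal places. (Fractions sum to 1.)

Let f_C and f_D be the unknown fractions; fractions sum to 1 so f_C + f_D = 0.625.
Mass balance: Σ fᵢ·δᵢ = δ_bulk ⇒ f_C·(-49.1) + f_D·(-17.0) = -37.8 − (-17.294) = -20.506
Substitute f_D = 0.625 − f_C:
f_C·(-49.1 − -17.0) = -20.506 − 0.625×(-17.0) = -9.881
f_C = -9.881 / -32.1 = 0.3078

0.308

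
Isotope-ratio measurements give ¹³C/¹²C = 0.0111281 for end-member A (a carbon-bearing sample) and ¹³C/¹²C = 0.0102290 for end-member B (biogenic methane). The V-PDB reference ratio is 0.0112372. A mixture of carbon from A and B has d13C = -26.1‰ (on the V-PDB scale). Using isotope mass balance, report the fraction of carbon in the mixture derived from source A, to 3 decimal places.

δ_A = (0.0111281/0.0112372 − 1)×1000 = (0.990291 − 1)×1000 = -9.709‰
δ_B = (0.0102290/0.0112372 − 1)×1000 = (0.910280 − 1)×1000 = -89.720‰
f_A = (δ_mix − δ_B)/(δ_A − δ_B) = (-26.1 − (-89.720))/(-9.709 − (-89.720))
f_A = 63.620 / 80.011 = 0.7951

0.795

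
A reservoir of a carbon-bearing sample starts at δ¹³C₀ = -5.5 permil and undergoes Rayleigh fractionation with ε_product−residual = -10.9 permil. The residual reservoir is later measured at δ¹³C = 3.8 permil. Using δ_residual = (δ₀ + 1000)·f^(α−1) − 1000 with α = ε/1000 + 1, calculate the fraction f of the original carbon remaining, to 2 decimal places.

0.43

α − 1 = ε/1000 = -0.0109
(δ_res + 1000)/(δ₀ + 1000) = (3.8 + 1000)/(-5.5 + 1000) = 1003.8/994.5 = 1.009351
f = 1.009351^(1/-0.0109) = exp(ln(1.009351)/-0.0109) = exp(0.00931/-0.0109)
f = exp(-0.8539) = 0.4257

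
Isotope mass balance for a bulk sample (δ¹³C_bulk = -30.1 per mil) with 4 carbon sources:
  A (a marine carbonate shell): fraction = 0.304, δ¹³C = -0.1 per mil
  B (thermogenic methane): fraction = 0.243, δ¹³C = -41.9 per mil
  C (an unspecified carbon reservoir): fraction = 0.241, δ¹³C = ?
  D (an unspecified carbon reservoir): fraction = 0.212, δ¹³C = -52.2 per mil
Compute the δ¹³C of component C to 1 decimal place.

-36.6 per mil

Isotope mass balance: δ_bulk = Σ fᵢ·δᵢ.
-30.1 = 0.304×(-0.1) + 0.243×(-41.9) + 0.241×δ_C + 0.212×(-52.2)
0.241·δ_C = -30.1 − (-21.278) = -8.822
δ_C = -8.822 / 0.241 = -36.60 per mil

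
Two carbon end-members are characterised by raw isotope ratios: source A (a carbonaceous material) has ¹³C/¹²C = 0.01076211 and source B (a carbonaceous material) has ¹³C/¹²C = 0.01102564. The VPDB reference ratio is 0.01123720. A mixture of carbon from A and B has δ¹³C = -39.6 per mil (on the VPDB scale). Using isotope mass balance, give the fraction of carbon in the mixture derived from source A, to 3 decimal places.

δ_A = (0.01076211/0.01123720 − 1)×1000 = (0.957722 − 1)×1000 = -42.278 per mil
δ_B = (0.01102564/0.01123720 − 1)×1000 = (0.981173 − 1)×1000 = -18.827 per mil
f_A = (δ_mix − δ_B)/(δ_A − δ_B) = (-39.6 − (-18.827))/(-42.278 − (-18.827))
f_A = -20.773 / -23.452 = 0.8858

0.886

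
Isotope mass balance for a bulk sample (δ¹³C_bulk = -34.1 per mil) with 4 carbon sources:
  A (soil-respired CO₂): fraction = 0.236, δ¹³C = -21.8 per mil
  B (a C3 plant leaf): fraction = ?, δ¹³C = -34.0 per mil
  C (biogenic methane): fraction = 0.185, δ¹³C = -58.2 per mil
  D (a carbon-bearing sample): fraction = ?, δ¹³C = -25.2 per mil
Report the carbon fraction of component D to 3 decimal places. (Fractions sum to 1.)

0.170

Let f_D and f_B be the unknown fractions; fractions sum to 1 so f_D + f_B = 0.579.
Mass balance: Σ fᵢ·δᵢ = δ_bulk ⇒ f_D·(-25.2) + f_B·(-34.0) = -34.1 − (-15.912) = -18.188
Substitute f_B = 0.579 − f_D:
f_D·(-25.2 − -34.0) = -18.188 − 0.579×(-34.0) = 1.498
f_D = 1.498 / 8.8 = 0.1702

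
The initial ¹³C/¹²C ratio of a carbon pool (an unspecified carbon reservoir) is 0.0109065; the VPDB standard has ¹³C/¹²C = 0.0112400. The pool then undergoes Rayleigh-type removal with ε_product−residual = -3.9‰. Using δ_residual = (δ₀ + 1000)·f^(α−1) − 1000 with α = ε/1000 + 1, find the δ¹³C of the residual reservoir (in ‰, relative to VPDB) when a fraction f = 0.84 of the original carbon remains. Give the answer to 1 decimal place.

δ₀ = (0.0109065/0.0112400 − 1)×1000 = (0.970329 − 1)×1000 = -29.671‰
α − 1 = ε/1000 = -0.0039
f^(α−1) = 0.84^(-0.0039) = 1.000680
δ_res = (-29.671 + 1000) × 1.000680 − 1000 = 970.989 − 1000 = -29.01‰

-29.0‰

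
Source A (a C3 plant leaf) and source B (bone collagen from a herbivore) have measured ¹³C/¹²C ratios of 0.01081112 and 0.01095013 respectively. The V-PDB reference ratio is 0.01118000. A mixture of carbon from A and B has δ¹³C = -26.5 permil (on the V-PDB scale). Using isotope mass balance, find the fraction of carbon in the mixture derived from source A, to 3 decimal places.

0.478

δ_A = (0.01081112/0.01118000 − 1)×1000 = (0.967005 − 1)×1000 = -32.995 permil
δ_B = (0.01095013/0.01118000 − 1)×1000 = (0.979439 − 1)×1000 = -20.561 permil
f_A = (δ_mix − δ_B)/(δ_A − δ_B) = (-26.5 − (-20.561))/(-32.995 − (-20.561))
f_A = -5.939 / -12.434 = 0.4777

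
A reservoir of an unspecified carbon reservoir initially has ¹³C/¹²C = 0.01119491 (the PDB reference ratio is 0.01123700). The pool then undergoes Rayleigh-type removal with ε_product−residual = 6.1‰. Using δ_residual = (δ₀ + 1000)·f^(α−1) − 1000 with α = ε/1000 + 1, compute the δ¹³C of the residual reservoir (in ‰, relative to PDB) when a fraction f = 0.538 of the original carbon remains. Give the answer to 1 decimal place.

-7.5‰

δ₀ = (0.01119491/0.01123700 − 1)×1000 = (0.996254 − 1)×1000 = -3.746‰
α − 1 = ε/1000 = 0.0061
f^(α−1) = 0.538^(0.0061) = 0.996226
δ_res = (-3.746 + 1000) × 0.996226 − 1000 = 992.494 − 1000 = -7.51‰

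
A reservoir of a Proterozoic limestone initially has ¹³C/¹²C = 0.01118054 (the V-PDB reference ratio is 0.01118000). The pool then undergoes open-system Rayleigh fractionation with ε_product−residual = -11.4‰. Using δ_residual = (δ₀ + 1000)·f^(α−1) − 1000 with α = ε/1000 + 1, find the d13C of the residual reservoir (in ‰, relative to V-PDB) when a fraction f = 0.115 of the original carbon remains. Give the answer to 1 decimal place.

δ₀ = (0.01118054/0.01118000 − 1)×1000 = (1.000048 − 1)×1000 = 0.048‰
α − 1 = ε/1000 = -0.0114
f^(α−1) = 0.115^(-0.0114) = 1.024963
δ_res = (0.048 + 1000) × 1.024963 − 1000 = 1025.012 − 1000 = 25.01‰

25.0‰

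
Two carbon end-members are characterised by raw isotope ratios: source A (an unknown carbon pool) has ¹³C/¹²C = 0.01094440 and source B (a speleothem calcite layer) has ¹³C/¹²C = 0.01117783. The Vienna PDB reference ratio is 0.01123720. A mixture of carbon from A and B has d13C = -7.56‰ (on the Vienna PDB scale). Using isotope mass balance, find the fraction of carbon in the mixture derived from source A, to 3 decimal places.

δ_A = (0.01094440/0.01123720 − 1)×1000 = (0.973944 − 1)×1000 = -26.056‰
δ_B = (0.01117783/0.01123720 − 1)×1000 = (0.994717 − 1)×1000 = -5.283‰
f_A = (δ_mix − δ_B)/(δ_A − δ_B) = (-7.56 − (-5.283))/(-26.056 − (-5.283))
f_A = -2.277 / -20.773 = 0.1096

0.110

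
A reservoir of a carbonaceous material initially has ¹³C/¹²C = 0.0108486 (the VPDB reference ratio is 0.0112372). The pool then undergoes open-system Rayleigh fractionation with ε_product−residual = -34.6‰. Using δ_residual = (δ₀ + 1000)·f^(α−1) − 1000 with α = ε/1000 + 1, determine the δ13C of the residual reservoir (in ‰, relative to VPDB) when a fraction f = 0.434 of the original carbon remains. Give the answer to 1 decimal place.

δ₀ = (0.0108486/0.0112372 − 1)×1000 = (0.965418 − 1)×1000 = -34.582‰
α − 1 = ε/1000 = -0.0346
f^(α−1) = 0.434^(-0.0346) = 1.029302
δ_res = (-34.582 + 1000) × 1.029302 − 1000 = 993.707 − 1000 = -6.29‰

-6.3‰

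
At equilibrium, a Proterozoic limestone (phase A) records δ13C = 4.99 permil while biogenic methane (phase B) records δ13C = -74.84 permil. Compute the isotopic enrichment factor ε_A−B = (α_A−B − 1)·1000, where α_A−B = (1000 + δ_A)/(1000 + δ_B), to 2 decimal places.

α_A−B = (1000 + 4.99) / (1000 + -74.84) = 1004.99 / 925.16 = 1.086288
ε_A−B = (1.086288 − 1) × 1000 = 86.288 permil
(The approximation ε ≈ δ_A − δ_B would give 79.83 permil.)

86.29 permil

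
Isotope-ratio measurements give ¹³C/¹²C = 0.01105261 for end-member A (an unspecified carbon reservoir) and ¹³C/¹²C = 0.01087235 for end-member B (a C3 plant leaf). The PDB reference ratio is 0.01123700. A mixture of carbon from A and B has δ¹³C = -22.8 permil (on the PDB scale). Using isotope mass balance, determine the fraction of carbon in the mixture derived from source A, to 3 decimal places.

0.602

δ_A = (0.01105261/0.01123700 − 1)×1000 = (0.983591 − 1)×1000 = -16.409 permil
δ_B = (0.01087235/0.01123700 − 1)×1000 = (0.967549 − 1)×1000 = -32.451 permil
f_A = (δ_mix − δ_B)/(δ_A − δ_B) = (-22.8 − (-32.451))/(-16.409 − (-32.451))
f_A = 9.651 / 16.042 = 0.6016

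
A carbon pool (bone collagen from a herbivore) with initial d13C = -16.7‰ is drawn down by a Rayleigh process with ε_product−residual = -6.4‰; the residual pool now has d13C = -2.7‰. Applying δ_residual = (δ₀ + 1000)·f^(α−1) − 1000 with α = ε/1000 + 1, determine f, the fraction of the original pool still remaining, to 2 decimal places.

0.11

α − 1 = ε/1000 = -0.0064
(δ_res + 1000)/(δ₀ + 1000) = (-2.7 + 1000)/(-16.7 + 1000) = 997.3/983.3 = 1.014238
f = 1.014238^(1/-0.0064) = exp(ln(1.014238)/-0.0064) = exp(0.01414/-0.0064)
f = exp(-2.2090) = 0.1098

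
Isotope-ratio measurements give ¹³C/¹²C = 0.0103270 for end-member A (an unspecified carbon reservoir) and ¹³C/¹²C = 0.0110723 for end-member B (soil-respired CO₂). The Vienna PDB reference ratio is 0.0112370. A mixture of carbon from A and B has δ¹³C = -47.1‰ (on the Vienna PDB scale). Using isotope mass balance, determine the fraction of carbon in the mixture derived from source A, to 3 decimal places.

0.489

δ_A = (0.0103270/0.0112370 − 1)×1000 = (0.919018 − 1)×1000 = -80.982‰
δ_B = (0.0110723/0.0112370 − 1)×1000 = (0.985343 − 1)×1000 = -14.657‰
f_A = (δ_mix − δ_B)/(δ_A − δ_B) = (-47.1 − (-14.657))/(-80.982 − (-14.657))
f_A = -32.443 / -66.326 = 0.4891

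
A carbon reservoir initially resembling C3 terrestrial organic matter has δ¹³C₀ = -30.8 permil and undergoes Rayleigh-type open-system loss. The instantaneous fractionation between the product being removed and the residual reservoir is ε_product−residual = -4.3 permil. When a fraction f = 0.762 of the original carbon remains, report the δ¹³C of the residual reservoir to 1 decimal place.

-29.7 permil

Rayleigh residual: δ_res = (δ₀ + 1000)·f^(α−1) − 1000
α = ε/1000 + 1 = 0.99570, so α − 1 = -0.00430
f^(α−1) = 0.762^(-0.00430) = 1.001169
δ_res = (-30.8 + 1000) × 1.001169 − 1000 = 970.333 − 1000 = -29.67 permil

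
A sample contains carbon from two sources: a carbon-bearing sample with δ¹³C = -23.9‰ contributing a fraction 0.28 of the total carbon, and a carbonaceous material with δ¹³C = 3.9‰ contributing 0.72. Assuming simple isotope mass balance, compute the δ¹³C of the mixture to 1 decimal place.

-3.9‰

δ_mix = f_A·δ_A + f_B·δ_B
δ_mix = 0.28 × (-23.9) + 0.72 × (3.9)
δ_mix = -6.69 + 2.81 = -3.88‰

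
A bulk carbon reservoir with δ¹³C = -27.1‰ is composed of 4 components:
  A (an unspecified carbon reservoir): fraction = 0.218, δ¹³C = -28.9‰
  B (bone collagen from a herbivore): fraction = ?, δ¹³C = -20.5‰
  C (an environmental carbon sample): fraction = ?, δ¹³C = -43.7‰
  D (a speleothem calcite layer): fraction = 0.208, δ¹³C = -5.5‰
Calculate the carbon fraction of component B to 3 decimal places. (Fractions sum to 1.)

0.234

Let f_B and f_C be the unknown fractions; fractions sum to 1 so f_B + f_C = 0.574.
Mass balance: Σ fᵢ·δᵢ = δ_bulk ⇒ f_B·(-20.5) + f_C·(-43.7) = -27.1 − (-7.444) = -19.656
Substitute f_C = 0.574 − f_B:
f_B·(-20.5 − -43.7) = -19.656 − 0.574×(-43.7) = 5.428
f_B = 5.428 / 23.2 = 0.2340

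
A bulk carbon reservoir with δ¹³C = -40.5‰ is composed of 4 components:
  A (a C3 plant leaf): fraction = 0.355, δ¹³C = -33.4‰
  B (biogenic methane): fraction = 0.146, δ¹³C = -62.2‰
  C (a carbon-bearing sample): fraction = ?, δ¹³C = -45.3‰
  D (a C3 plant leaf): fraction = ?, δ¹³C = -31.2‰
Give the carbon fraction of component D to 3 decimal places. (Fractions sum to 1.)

Let f_D and f_C be the unknown fractions; fractions sum to 1 so f_D + f_C = 0.499.
Mass balance: Σ fᵢ·δᵢ = δ_bulk ⇒ f_D·(-31.2) + f_C·(-45.3) = -40.5 − (-20.938) = -19.562
Substitute f_C = 0.499 − f_D:
f_D·(-31.2 − -45.3) = -19.562 − 0.499×(-45.3) = 3.043
f_D = 3.043 / 14.1 = 0.2158

0.216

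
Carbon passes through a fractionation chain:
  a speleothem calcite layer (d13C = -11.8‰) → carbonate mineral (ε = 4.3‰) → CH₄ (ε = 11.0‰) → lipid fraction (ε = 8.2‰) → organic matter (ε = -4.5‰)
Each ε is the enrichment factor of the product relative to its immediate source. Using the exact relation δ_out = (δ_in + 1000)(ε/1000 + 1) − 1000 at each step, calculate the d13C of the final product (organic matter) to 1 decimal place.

7.0‰

step 1: δ = (-11.80 + 1000)·(4.3/1000 + 1) − 1000 = -7.55‰
step 2: δ = (-7.55 + 1000)·(11.0/1000 + 1) − 1000 = 3.37‰
step 3: δ = (3.37 + 1000)·(8.2/1000 + 1) − 1000 = 11.59‰
step 4: δ = (11.59 + 1000)·(-4.5/1000 + 1) − 1000 = 7.04‰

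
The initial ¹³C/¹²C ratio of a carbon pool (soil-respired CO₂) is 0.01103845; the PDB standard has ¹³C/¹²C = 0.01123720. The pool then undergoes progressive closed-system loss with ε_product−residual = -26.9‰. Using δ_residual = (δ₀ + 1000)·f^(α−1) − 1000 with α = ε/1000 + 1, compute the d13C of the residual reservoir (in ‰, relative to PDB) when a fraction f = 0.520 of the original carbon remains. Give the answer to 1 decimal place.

-0.3‰

δ₀ = (0.01103845/0.01123720 − 1)×1000 = (0.982313 − 1)×1000 = -17.687‰
α − 1 = ε/1000 = -0.0269
f^(α−1) = 0.520^(-0.0269) = 1.017746
δ_res = (-17.687 + 1000) × 1.017746 − 1000 = 999.746 − 1000 = -0.25‰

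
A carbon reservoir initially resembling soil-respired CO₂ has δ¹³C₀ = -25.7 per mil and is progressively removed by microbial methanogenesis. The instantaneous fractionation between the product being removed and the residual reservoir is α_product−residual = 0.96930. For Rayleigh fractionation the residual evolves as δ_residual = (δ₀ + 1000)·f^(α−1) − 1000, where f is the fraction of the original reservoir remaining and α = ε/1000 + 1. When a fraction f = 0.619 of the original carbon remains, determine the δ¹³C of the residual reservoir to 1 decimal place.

-11.2 per mil

Rayleigh residual: δ_res = (δ₀ + 1000)·f^(α−1) − 1000
α − 1 = -0.03070
f^(α−1) = 0.619^(-0.03070) = 1.014834
δ_res = (-25.7 + 1000) × 1.014834 − 1000 = 988.753 − 1000 = -11.25 per mil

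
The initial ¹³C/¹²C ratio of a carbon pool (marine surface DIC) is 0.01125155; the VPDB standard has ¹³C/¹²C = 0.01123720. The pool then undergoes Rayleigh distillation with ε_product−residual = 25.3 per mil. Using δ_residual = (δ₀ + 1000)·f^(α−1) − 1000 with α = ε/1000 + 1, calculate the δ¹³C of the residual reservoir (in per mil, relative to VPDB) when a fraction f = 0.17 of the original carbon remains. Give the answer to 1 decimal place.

-42.6 per mil

δ₀ = (0.01125155/0.01123720 − 1)×1000 = (1.001277 − 1)×1000 = 1.277 per mil
α − 1 = ε/1000 = 0.0253
f^(α−1) = 0.17^(0.0253) = 0.956160
δ_res = (1.277 + 1000) × 0.956160 − 1000 = 957.381 − 1000 = -42.62 per mil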